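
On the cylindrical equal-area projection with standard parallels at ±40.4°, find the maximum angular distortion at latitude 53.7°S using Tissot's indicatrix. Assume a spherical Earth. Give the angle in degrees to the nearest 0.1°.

A cylindrical equal-area projection with standard parallel φ₀ has meridian scale h = cos φ / cos φ₀ and parallel scale k = cos φ₀ / cos φ (so areas are preserved, h·k = 1).
At 53.7°: h = 0.7774, k = 1.286; principal scales a = 1.286, b = 0.7774.
sin(ω/2) = (a − b)/(a + b) = 0.5090/2.064 = 0.2466, so ω = 2 arcsin(0.2466) ≈ 28.6°.

28.6°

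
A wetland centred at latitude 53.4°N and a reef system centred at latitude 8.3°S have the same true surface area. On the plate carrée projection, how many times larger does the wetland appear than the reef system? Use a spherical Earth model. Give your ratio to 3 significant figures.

1.66

In the plate carrée (x = Rλ, y = Rφ), meridians are true-scale (h = 1) and parallels are stretched by k = sec φ.
Areal scale at 53.4°: h·k = 1.000 × 1.677 = 1.677.
Areal scale at 8.3°: h·k = 1.000 × 1.011 = 1.011.
Ratio = 1.677/1.011 ≈ 1.66.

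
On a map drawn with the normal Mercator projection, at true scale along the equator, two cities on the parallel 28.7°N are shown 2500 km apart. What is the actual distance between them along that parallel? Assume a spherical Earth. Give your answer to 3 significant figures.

2190 km

The Mercator projection is conformal; its linear scale factor is the same in every direction and equals sec φ = 1/cos φ.
Along the parallel at 28.7°, map distances are exaggerated by k = sec 28.7° = 1.140.
True distance = 2500 / 1.140 = 2500 × cos 28.7° ≈ 2190 km.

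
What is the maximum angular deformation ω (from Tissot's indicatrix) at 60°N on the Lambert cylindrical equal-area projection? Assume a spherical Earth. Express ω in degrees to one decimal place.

73.7°

The Lambert cylindrical equal-area projection is the cylindrical equal-area projection with its standard parallel at the equator (φ₀ = 0). A cylindrical equal-area projection with standard parallel φ₀ has meridian scale h = cos φ / cos φ₀ and parallel scale k = cos φ₀ / cos φ (so areas are preserved, h·k = 1).
At 60°: h = 0.5000, k = 2.000; principal scales a = 2.000, b = 0.5000.
sin(ω/2) = (a − b)/(a + b) = 1.500/2.500 = 0.6000, so ω = 2 arcsin(0.6000) ≈ 73.7°.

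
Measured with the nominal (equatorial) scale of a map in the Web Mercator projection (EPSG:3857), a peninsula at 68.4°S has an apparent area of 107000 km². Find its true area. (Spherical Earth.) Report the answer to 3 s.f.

14500 km²

Mercator is conformal, so the point scale is isotropic: h = k = sec φ = 1/cos φ.
Areal scale = k² = sec²φ = 1/cos²(68.4°) = 1/0.3681² = 7.379.
True area = apparent / (areal scale) = 107000 / 7.379 ≈ 14500 km².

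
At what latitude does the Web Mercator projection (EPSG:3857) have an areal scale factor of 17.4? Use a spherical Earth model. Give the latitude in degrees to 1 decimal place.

Mercator areal scale is sec²φ.
sec²φ = 17.4  ⇒  cos²φ = 0.05747  ⇒  cos φ = 0.2397.
φ = arccos(0.2397) ≈ 76.1°.

76.1°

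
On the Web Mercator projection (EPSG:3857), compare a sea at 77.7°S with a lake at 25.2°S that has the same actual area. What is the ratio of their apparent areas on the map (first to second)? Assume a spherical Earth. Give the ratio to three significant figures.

18.0

Mercator areal scale is sec²φ.
At 77.7°: sec²(77.7°) = 1/0.2130² = 22.04.
At 25.2°: sec²(25.2°) = 1/0.9048² = 1.221.
Ratio = 22.04/1.221 = cos²(25.2°)/cos²(77.7°) ≈ 18.0.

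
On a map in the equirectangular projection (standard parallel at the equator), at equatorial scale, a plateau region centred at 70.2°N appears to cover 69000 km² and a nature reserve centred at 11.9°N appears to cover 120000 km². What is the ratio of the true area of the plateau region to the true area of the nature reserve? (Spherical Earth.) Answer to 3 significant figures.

0.199

Plate carrée has h = 1 and k = sec φ, giving areal scale sec φ; true area = (apparent area) · cos φ.
True area of plateau region: 69000 × cos(70.2°) = 69000 × 0.3387 = 23370 km².
True area of nature reserve: 120000 × cos(11.9°) = 120000 × 0.9785 = 117400 km².
Ratio = 23370 / 117400 ≈ 0.199.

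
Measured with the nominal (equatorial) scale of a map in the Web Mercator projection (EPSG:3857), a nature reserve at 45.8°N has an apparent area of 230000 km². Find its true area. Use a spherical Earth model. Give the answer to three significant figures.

112000 km²

Mercator is conformal, so the point scale is isotropic: h = k = sec φ = 1/cos φ.
Areal scale = k² = sec²φ = 1/cos²(45.8°) = 1/0.6972² = 2.057.
True area = apparent / (areal scale) = 230000 / 2.057 ≈ 112000 km².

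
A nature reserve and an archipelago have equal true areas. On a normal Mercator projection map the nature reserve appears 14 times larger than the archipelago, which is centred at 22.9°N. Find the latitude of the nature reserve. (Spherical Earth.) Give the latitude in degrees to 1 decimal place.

75.7°

On Mercator, (apparent₁)/(apparent₂) = sec²φ₁ / sec²φ₂ when true areas are equal.
cos²φ₂ / cos²φ₁ = 14  ⇒  cos φ₁ = cos 22.9° / √14 = 0.9212/3.742 = 0.2462.
φ₁ = arccos(0.2462) ≈ 75.7°.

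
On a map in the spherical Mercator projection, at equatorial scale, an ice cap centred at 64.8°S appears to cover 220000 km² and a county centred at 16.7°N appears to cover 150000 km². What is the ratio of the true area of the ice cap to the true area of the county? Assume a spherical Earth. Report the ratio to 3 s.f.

0.290

Mercator's areal exaggeration is sec²φ; hence true area = (apparent area) · cos²φ.
True area of ice cap: 220000 × cos²(64.8°) = 220000 × 0.1813 = 39880 km².
True area of county: 150000 × cos²(16.7°) = 150000 × 0.9174 = 137600 km².
Ratio = 39880 / 137600 ≈ 0.290.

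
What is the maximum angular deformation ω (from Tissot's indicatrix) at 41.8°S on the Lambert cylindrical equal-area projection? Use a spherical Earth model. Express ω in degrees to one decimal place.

The Lambert cylindrical equal-area projection is the cylindrical equal-area projection with its standard parallel at the equator (φ₀ = 0). A cylindrical equal-area projection with standard parallel φ₀ has meridian scale h = cos φ / cos φ₀ and parallel scale k = cos φ₀ / cos φ (so areas are preserved, h·k = 1).
At 41.8°: h = 0.7455, k = 1.341; principal scales a = 1.341, b = 0.7455.
sin(ω/2) = (a − b)/(a + b) = 0.5959/2.087 = 0.2856, so ω = 2 arcsin(0.2856) ≈ 33.2°.

33.2°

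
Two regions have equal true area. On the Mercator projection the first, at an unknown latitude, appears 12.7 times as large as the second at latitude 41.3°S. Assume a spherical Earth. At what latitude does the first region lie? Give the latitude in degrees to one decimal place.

Mercator areal scale is sec²φ, so apparent-area ratio = sec²φ₁ / sec²φ₂ = cos²φ₂ / cos²φ₁.
cos²φ₂ / cos²φ₁ = 12.7  ⇒  cos φ₁ = cos 41.3° / √12.7 = 0.7513/3.564 = 0.2108.
φ₁ = arccos(0.2108) ≈ 77.8°.

77.8°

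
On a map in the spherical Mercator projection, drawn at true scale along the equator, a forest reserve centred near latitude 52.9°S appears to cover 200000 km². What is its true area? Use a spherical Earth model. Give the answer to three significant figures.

Mercator is conformal, so the point scale is isotropic: h = k = sec φ = 1/cos φ.
Areal scale = k² = sec²φ = 1/cos²(52.9°) = 1/0.6032² = 2.748.
True area = apparent / (areal scale) = 200000 / 2.748 ≈ 72800 km².

72800 km²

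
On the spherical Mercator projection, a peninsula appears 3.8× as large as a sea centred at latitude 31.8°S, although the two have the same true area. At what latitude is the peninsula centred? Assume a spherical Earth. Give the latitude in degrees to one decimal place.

64.2°

For equal true areas on Mercator, apparent areas scale as sec²φ, so the ratio is cos²φ₂ / cos²φ₁.
cos²φ₂ / cos²φ₁ = 3.8  ⇒  cos φ₁ = cos 31.8° / √3.8 = 0.8499/1.949 = 0.4360.
φ₁ = arccos(0.4360) ≈ 64.2°.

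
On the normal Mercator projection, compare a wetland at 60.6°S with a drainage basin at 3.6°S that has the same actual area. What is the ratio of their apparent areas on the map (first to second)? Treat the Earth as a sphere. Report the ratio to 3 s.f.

4.13

Mercator areal scale is sec²φ.
At 60.6°: sec²(60.6°) = 1/0.4909² = 4.150.
At 3.6°: sec²(3.6°) = 1/0.9980² = 1.004.
Ratio = 4.150/1.004 = cos²(3.6°)/cos²(60.6°) ≈ 4.13.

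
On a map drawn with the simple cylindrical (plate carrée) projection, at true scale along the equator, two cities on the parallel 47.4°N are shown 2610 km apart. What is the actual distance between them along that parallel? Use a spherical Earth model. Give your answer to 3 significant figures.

Plate carrée maps x = Rλ, y = Rφ. The meridian scale is h = 1 and the parallel scale is k = 1/cos φ = sec φ.
Along the parallel at 47.4°, map distances are exaggerated by k = sec 47.4° = 1.477.
True distance = 2610 / 1.477 = 2610 × cos 47.4° ≈ 1770 km.

1770 km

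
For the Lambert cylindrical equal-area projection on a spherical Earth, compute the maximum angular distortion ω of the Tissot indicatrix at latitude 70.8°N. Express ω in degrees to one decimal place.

107.2°

The Lambert cylindrical equal-area projection is the cylindrical equal-area projection with its standard parallel at the equator (φ₀ = 0). For cylindrical equal-area with standard parallel φ₀, h = cos φ / cos φ₀ and k = cos φ₀ / cos φ, so h·k = 1.
At 70.8°: h = 0.3289, k = 3.041; principal scales a = 3.041, b = 0.3289.
sin(ω/2) = (a − b)/(a + b) = 2.712/3.370 = 0.8048, so ω = 2 arcsin(0.8048) ≈ 107.2°.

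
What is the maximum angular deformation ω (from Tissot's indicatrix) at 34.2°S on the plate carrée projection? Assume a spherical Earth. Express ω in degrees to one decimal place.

10.9°

In the plate carrée (x = Rλ, y = Rφ), meridians are true-scale (h = 1) and parallels are stretched by k = sec φ.
At 34.2°: h = 1.000, k = 1.209; principal scales a = 1.209, b = 1.000.
sin(ω/2) = (a − b)/(a + b) = 0.2091/2.209 = 0.09464, so ω = 2 arcsin(0.09464) ≈ 10.9°.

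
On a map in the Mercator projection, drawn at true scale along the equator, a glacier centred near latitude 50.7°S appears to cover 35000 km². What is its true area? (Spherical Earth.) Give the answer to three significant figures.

14000 km²

The Mercator projection is conformal; its linear scale factor is the same in every direction and equals sec φ = 1/cos φ.
Areal scale = k² = sec²φ = 1/cos²(50.7°) = 1/0.6334² = 2.493.
True area = apparent / (areal scale) = 35000 / 2.493 ≈ 14000 km².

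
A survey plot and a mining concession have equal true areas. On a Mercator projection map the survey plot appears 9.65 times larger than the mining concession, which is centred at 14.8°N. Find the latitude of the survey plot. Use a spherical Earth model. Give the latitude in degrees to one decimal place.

Mercator areal scale is sec²φ, so apparent-area ratio = sec²φ₁ / sec²φ₂ = cos²φ₂ / cos²φ₁.
cos²φ₂ / cos²φ₁ = 9.65  ⇒  cos φ₁ = cos 14.8° / √9.65 = 0.9668/3.106 = 0.3112.
φ₁ = arccos(0.3112) ≈ 71.9°.

71.9°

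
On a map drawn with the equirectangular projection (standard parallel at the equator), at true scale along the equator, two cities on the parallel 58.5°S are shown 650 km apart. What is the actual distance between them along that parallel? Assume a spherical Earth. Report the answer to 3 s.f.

340 km

For the equirectangular projection with φ₀ = 0 (plate carrée), h = 1 along meridians and k = sec φ along parallels.
Along the parallel at 58.5°, map distances are exaggerated by k = sec 58.5° = 1.914.
True distance = 650 / 1.914 = 650 × cos 58.5° ≈ 340 km.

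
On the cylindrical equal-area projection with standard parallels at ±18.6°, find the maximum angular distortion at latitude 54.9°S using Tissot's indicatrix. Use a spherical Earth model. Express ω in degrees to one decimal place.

55.0°

Cylindrical equal-area (φ₀ = 18.6°): h = cos φ / cos 18.6° along meridians, k = cos 18.6° / cos φ along parallels; h·k = 1.
At 54.9°: h = 0.6067, k = 1.648; principal scales a = 1.648, b = 0.6067.
sin(ω/2) = (a − b)/(a + b) = 1.042/2.255 = 0.4619, so ω = 2 arcsin(0.4619) ≈ 55.0°.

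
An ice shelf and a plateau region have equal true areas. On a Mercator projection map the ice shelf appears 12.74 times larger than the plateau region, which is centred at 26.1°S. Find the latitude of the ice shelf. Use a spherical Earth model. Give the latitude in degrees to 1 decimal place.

75.4°

On Mercator, (apparent₁)/(apparent₂) = sec²φ₁ / sec²φ₂ when true areas are equal.
cos²φ₂ / cos²φ₁ = 12.74  ⇒  cos φ₁ = cos 26.1° / √12.74 = 0.8980/3.569 = 0.2516.
φ₁ = arccos(0.2516) ≈ 75.4°.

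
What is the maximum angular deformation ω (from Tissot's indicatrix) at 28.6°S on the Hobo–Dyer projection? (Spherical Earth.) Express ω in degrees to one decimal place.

Hobo–Dyer is a cylindrical equal-area projection with standard parallels at ±37.5°. Cylindrical equal-area (φ₀ = 37.5°): h = cos φ / cos 37.5° along meridians, k = cos 37.5° / cos φ along parallels; h·k = 1.
At 28.6°: h = 1.107, k = 0.9036; principal scales a = 1.107, b = 0.9036.
sin(ω/2) = (a − b)/(a + b) = 0.2031/2.010 = 0.1010, so ω = 2 arcsin(0.1010) ≈ 11.6°.

11.6°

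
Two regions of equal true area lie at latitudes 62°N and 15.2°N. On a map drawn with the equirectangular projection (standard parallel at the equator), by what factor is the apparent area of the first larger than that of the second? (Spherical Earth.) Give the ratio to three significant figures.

2.06

Plate carrée maps x = Rλ, y = Rφ. The meridian scale is h = 1 and the parallel scale is k = 1/cos φ = sec φ.
Areal scale at 62°: h·k = 1.000 × 2.130 = 2.130.
Areal scale at 15.2°: h·k = 1.000 × 1.036 = 1.036.
Ratio = 2.130/1.036 ≈ 2.06.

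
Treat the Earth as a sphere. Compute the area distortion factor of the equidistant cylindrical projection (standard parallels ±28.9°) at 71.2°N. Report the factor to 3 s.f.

In the equirectangular projection with standard parallel φ₀ = 28.9° (x = Rλ cos φ₀, y = Rφ), meridians are true-scale (h = 1) and the parallel scale is k = cos φ₀ / cos φ.
Areal scale = h·k = 1 × cos φ₀ / cos φ; at 71.2°, h = 1.000, k = 2.717, so h·k = 2.717.

2.72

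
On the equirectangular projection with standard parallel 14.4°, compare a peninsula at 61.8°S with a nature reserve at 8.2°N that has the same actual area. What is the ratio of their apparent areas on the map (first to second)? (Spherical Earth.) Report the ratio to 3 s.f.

The equidistant cylindrical projection with φ₀ = 14.4° has h = 1 (meridians true) and k = cos φ₀ / cos φ along parallels.
Areal scale at 61.8°: h·k = 1.000 × 2.050 = 2.050.
Areal scale at 8.2°: h·k = 1.000 × 0.9786 = 0.9786.
Ratio = 2.050/0.9786 ≈ 2.09.

2.09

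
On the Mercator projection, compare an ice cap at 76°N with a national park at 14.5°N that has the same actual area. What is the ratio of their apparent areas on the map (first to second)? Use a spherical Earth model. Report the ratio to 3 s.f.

On Mercator, area is exaggerated by sec²φ = 1/cos²φ.
At 76°: sec²(76°) = 1/0.2419² = 17.09.
At 14.5°: sec²(14.5°) = 1/0.9681² = 1.067.
Ratio = 17.09/1.067 = cos²(14.5°)/cos²(76°) ≈ 16.0.

16.0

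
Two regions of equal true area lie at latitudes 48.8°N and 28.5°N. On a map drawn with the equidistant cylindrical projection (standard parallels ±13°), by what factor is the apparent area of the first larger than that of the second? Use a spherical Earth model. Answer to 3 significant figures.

With standard parallel φ₀ = 13°, the equirectangular projection gives x = Rλ cos φ₀, y = Rφ, so h = 1 and k = cos 13° / cos φ.
Areal scale at 48.8°: h·k = 1.000 × 1.479 = 1.479.
Areal scale at 28.5°: h·k = 1.000 × 1.109 = 1.109.
Ratio = 1.479/1.109 ≈ 1.33.

1.33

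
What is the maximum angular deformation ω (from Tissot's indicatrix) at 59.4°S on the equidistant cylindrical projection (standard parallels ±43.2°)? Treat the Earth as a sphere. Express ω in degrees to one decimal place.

20.5°

With standard parallel φ₀ = 43.2°, the equirectangular projection gives x = Rλ cos φ₀, y = Rφ, so h = 1 and k = cos 43.2° / cos φ.
At 59.4°: h = 1.000, k = 1.432; principal scales a = 1.432, b = 1.000.
sin(ω/2) = (a − b)/(a + b) = 0.4320/2.432 = 0.1776, so ω = 2 arcsin(0.1776) ≈ 20.5°.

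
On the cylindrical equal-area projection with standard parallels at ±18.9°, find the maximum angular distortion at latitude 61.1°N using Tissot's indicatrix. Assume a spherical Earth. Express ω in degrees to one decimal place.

71.8°

For cylindrical equal-area with standard parallel φ₀, h = cos φ / cos φ₀ and k = cos φ₀ / cos φ, so h·k = 1.
At 61.1°: h = 0.5108, k = 1.958; principal scales a = 1.958, b = 0.5108.
sin(ω/2) = (a − b)/(a + b) = 1.447/2.468 = 0.5861, so ω = 2 arcsin(0.5861) ≈ 71.8°.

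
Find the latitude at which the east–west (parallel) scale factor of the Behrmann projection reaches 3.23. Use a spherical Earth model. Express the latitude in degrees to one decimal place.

74.4°

The Behrmann projection is cylindrical equal-area with φ₀ = 30°. Cylindrical equal-area (φ₀ = 30°): h = cos φ / cos 30° along meridians, k = cos 30° / cos φ along parallels; h·k = 1.
k = cos φ₀ / cos φ = 3.23  ⇒  cos φ = cos 30° / 3.23 = 0.2681.
φ = arccos(0.2681) ≈ 74.4°.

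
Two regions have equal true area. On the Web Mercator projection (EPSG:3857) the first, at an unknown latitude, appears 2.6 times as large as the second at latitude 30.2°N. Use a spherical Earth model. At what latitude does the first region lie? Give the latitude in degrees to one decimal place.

57.6°

On Mercator, (apparent₁)/(apparent₂) = sec²φ₁ / sec²φ₂ when true areas are equal.
cos²φ₂ / cos²φ₁ = 2.6  ⇒  cos φ₁ = cos 30.2° / √2.6 = 0.8643/1.612 = 0.5360.
φ₁ = arccos(0.5360) ≈ 57.6°.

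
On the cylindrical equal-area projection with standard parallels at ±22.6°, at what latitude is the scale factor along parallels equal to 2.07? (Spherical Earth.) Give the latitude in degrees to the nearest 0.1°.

63.5°

For cylindrical equal-area with standard parallel φ₀, h = cos φ / cos φ₀ and k = cos φ₀ / cos φ, so h·k = 1.
k = cos φ₀ / cos φ = 2.07  ⇒  cos φ = cos 22.6° / 2.07 = 0.4460.
φ = arccos(0.4460) ≈ 63.5°.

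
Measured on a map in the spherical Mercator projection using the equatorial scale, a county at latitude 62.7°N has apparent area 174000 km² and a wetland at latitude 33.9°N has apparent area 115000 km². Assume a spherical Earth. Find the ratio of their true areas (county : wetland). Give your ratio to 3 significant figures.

0.462

Mercator's areal exaggeration is sec²φ; hence true area = (apparent area) · cos²φ.
True area of county: 174000 × cos²(62.7°) = 174000 × 0.2104 = 36600 km².
True area of wetland: 115000 × cos²(33.9°) = 115000 × 0.6889 = 79230 km².
Ratio = 36600 / 79230 ≈ 0.462.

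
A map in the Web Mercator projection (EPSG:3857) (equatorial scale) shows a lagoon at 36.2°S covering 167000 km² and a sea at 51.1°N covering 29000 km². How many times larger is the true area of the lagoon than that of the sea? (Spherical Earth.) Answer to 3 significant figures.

Since Mercator area scale is 1/cos²φ, the true area equals the apparent area multiplied by cos²φ.
True area of lagoon: 167000 × cos²(36.2°) = 167000 × 0.6512 = 108700 km².
True area of sea: 29000 × cos²(51.1°) = 29000 × 0.3943 = 11440 km².
Ratio = 108700 / 11440 ≈ 9.51.

9.51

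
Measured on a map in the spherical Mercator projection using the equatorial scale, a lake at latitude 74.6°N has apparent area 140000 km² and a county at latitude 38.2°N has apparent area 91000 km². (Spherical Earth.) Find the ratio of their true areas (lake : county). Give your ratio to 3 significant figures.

Since Mercator area scale is 1/cos²φ, the true area equals the apparent area multiplied by cos²φ.
True area of lake: 140000 × cos²(74.6°) = 140000 × 0.07052 = 9873 km².
True area of county: 91000 × cos²(38.2°) = 91000 × 0.6176 = 56200 km².
Ratio = 9873 / 56200 ≈ 0.176.

0.176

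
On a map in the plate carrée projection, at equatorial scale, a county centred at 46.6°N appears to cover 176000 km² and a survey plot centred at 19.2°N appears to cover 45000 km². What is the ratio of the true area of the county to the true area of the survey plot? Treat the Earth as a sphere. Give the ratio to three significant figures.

On the plate carrée, areal scale = h·k = 1 × sec φ, so true area = apparent × cos φ.
True area of county: 176000 × cos(46.6°) = 176000 × 0.6871 = 120900 km².
True area of survey plot: 45000 × cos(19.2°) = 45000 × 0.9444 = 42500 km².
Ratio = 120900 / 42500 ≈ 2.85.

2.85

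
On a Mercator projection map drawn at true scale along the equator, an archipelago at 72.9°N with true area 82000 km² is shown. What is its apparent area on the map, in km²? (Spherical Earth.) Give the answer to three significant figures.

948000 km²

For Mercator, h = k = sec φ (a conformal cylindrical projection has a single point scale, 1/cos φ).
Areal scale = k² = sec²φ = 1/cos²(72.9°) = 1/0.2940² = 11.57.
Apparent area = 82000 × 11.57 ≈ 948000 km².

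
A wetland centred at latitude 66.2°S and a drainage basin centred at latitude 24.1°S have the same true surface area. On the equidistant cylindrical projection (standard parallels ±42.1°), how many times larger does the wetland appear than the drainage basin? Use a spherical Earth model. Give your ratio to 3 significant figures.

The equidistant cylindrical projection with φ₀ = 42.1° has h = 1 (meridians true) and k = cos φ₀ / cos φ along parallels.
Areal scale at 66.2°: h·k = 1.000 × 1.839 = 1.839.
Areal scale at 24.1°: h·k = 1.000 × 0.8128 = 0.8128.
Ratio = 1.839/0.8128 ≈ 2.26.

2.26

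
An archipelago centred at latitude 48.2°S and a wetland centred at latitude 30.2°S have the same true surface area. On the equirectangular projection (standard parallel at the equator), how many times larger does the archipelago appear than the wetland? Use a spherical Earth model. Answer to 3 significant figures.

In the plate carrée (x = Rλ, y = Rφ), meridians are true-scale (h = 1) and parallels are stretched by k = sec φ.
Areal scale at 48.2°: h·k = 1.000 × 1.500 = 1.500.
Areal scale at 30.2°: h·k = 1.000 × 1.157 = 1.157.
Ratio = 1.500/1.157 ≈ 1.30.

1.30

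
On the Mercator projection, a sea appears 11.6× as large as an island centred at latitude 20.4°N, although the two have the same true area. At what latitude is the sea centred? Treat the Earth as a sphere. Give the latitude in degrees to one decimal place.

For equal true areas on Mercator, apparent areas scale as sec²φ, so the ratio is cos²φ₂ / cos²φ₁.
cos²φ₂ / cos²φ₁ = 11.6  ⇒  cos φ₁ = cos 20.4° / √11.6 = 0.9373/3.406 = 0.2752.
φ₁ = arccos(0.2752) ≈ 74.0°.

74.0°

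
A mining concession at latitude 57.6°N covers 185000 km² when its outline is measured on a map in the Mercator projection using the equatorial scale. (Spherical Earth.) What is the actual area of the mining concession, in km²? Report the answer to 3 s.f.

For Mercator, h = k = sec φ (a conformal cylindrical projection has a single point scale, 1/cos φ).
Areal scale = k² = sec²φ = 1/cos²(57.6°) = 1/0.5358² = 3.483.
True area = apparent / (areal scale) = 185000 / 3.483 ≈ 53100 km².

53100 km²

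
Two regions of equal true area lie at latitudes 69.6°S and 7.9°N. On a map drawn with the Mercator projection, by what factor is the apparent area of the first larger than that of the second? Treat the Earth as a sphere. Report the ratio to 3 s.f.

8.07

Mercator is conformal with k = sec φ, so areal scale = k² = sec²φ.
At 69.6°: sec²(69.6°) = 1/0.3486² = 8.230.
At 7.9°: sec²(7.9°) = 1/0.9905² = 1.019.
Ratio = 8.230/1.019 = cos²(7.9°)/cos²(69.6°) ≈ 8.07.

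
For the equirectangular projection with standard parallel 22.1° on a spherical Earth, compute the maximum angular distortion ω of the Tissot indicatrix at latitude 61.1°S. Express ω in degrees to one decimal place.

36.6°

In the equirectangular projection with standard parallel φ₀ = 22.1° (x = Rλ cos φ₀, y = Rφ), meridians are true-scale (h = 1) and the parallel scale is k = cos φ₀ / cos φ.
At 61.1°: h = 1.000, k = 1.917; principal scales a = 1.917, b = 1.000.
sin(ω/2) = (a − b)/(a + b) = 0.9172/2.917 = 0.3144, so ω = 2 arcsin(0.3144) ≈ 36.6°.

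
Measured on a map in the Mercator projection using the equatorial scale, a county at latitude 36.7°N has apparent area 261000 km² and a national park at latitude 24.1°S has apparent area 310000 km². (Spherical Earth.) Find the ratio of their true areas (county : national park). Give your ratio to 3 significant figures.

Since Mercator area scale is 1/cos²φ, the true area equals the apparent area multiplied by cos²φ.
True area of county: 261000 × cos²(36.7°) = 261000 × 0.6428 = 167800 km².
True area of national park: 310000 × cos²(24.1°) = 310000 × 0.8333 = 258300 km².
Ratio = 167800 / 258300 ≈ 0.650.

0.650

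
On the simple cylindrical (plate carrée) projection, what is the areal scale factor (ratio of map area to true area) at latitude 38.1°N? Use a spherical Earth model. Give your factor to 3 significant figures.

1.27

Plate carrée maps x = Rλ, y = Rφ. The meridian scale is h = 1 and the parallel scale is k = 1/cos φ = sec φ.
Areal scale = h·k = 1 × sec φ; at 38.1°, h = 1.000, k = 1.271, so h·k = 1.271.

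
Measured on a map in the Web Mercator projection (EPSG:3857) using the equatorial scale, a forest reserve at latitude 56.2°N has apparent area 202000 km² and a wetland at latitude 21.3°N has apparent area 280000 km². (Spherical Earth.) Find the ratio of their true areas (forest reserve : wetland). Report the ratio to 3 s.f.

Since Mercator area scale is 1/cos²φ, the true area equals the apparent area multiplied by cos²φ.
True area of forest reserve: 202000 × cos²(56.2°) = 202000 × 0.3095 = 62510 km².
True area of wetland: 280000 × cos²(21.3°) = 280000 × 0.8680 = 243100 km².
Ratio = 62510 / 243100 ≈ 0.257.

0.257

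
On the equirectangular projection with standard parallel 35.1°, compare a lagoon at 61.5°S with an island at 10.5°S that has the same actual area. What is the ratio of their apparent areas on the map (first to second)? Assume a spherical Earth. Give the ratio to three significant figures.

In the equirectangular projection with standard parallel φ₀ = 35.1° (x = Rλ cos φ₀, y = Rφ), meridians are true-scale (h = 1) and the parallel scale is k = cos φ₀ / cos φ.
Areal scale at 61.5°: h·k = 1.000 × 1.715 = 1.715.
Areal scale at 10.5°: h·k = 1.000 × 0.8321 = 0.8321.
Ratio = 1.715/0.8321 ≈ 2.06.

2.06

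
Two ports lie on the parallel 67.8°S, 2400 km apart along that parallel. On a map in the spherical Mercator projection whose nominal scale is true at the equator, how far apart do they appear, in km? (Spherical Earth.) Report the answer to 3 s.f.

For Mercator, h = k = sec φ (a conformal cylindrical projection has a single point scale, 1/cos φ).
Along the parallel, k = sec 67.8° = 1/0.3778 = 2.647.
Map distance = 2400 × 2.647 ≈ 6350 km.

6350 km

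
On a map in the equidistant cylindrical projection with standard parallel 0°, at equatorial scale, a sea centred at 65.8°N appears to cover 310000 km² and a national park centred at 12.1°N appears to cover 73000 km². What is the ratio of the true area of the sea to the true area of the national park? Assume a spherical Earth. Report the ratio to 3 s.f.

1.78

Plate carrée has h = 1 and k = sec φ, giving areal scale sec φ; true area = (apparent area) · cos φ.
True area of sea: 310000 × cos(65.8°) = 310000 × 0.4099 = 127100 km².
True area of national park: 73000 × cos(12.1°) = 73000 × 0.9778 = 71380 km².
Ratio = 127100 / 71380 ≈ 1.78.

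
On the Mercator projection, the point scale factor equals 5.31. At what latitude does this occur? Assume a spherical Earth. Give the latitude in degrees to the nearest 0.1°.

Mercator scale is k = sec φ = 1/cos φ.
1/cos φ = 5.31  ⇒  cos φ = 0.1883  ⇒  φ = arccos(0.1883) ≈ 79.1°.

79.1°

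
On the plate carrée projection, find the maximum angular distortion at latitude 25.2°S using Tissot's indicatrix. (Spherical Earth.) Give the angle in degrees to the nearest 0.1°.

For the equirectangular projection with φ₀ = 0 (plate carrée), h = 1 along meridians and k = sec φ along parallels.
At 25.2°: h = 1.000, k = 1.105; principal scales a = 1.105, b = 1.000.
sin(ω/2) = (a − b)/(a + b) = 0.1052/2.105 = 0.04996, so ω = 2 arcsin(0.04996) ≈ 5.7°.

5.7°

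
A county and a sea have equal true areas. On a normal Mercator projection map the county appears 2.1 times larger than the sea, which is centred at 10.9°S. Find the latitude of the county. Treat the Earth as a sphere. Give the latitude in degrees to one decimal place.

For equal true areas on Mercator, apparent areas scale as sec²φ, so the ratio is cos²φ₂ / cos²φ₁.
cos²φ₂ / cos²φ₁ = 2.1  ⇒  cos φ₁ = cos 10.9° / √2.1 = 0.9820/1.449 = 0.6776.
φ₁ = arccos(0.6776) ≈ 47.3°.

47.3°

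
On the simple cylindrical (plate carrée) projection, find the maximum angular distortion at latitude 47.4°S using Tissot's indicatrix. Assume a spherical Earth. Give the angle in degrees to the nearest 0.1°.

For the equirectangular projection with φ₀ = 0 (plate carrée), h = 1 along meridians and k = sec φ along parallels.
At 47.4°: h = 1.000, k = 1.477; principal scales a = 1.477, b = 1.000.
sin(ω/2) = (a − b)/(a + b) = 0.4774/2.477 = 0.1927, so ω = 2 arcsin(0.1927) ≈ 22.2°.

22.2°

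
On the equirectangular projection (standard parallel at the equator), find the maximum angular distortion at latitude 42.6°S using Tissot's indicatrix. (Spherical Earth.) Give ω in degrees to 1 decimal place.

17.5°

Plate carrée maps x = Rλ, y = Rφ. The meridian scale is h = 1 and the parallel scale is k = 1/cos φ = sec φ.
At 42.6°: h = 1.000, k = 1.359; principal scales a = 1.359, b = 1.000.
sin(ω/2) = (a − b)/(a + b) = 0.3585/2.359 = 0.1520, so ω = 2 arcsin(0.1520) ≈ 17.5°.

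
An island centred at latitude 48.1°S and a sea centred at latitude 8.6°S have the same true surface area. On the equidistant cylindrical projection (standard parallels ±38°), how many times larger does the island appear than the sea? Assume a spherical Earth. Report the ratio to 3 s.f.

In the equirectangular projection with standard parallel φ₀ = 38° (x = Rλ cos φ₀, y = Rφ), meridians are true-scale (h = 1) and the parallel scale is k = cos φ₀ / cos φ.
Areal scale at 48.1°: h·k = 1.000 × 1.180 = 1.180.
Areal scale at 8.6°: h·k = 1.000 × 0.7970 = 0.7970.
Ratio = 1.180/0.7970 ≈ 1.48.

1.48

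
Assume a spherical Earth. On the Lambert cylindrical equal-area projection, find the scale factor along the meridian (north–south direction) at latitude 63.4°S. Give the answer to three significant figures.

The Lambert cylindrical equal-area projection is the cylindrical equal-area projection with its standard parallel at the equator (φ₀ = 0). A cylindrical equal-area projection with standard parallel φ₀ has meridian scale h = cos φ / cos φ₀ and parallel scale k = cos φ₀ / cos φ (so areas are preserved, h·k = 1).
h = cos 63.4° / cos 0° = 0.4478/1.000 = 0.4478.

0.448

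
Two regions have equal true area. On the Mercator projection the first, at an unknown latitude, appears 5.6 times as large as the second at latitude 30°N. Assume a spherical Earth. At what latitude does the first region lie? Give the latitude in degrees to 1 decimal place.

For equal true areas on Mercator, apparent areas scale as sec²φ, so the ratio is cos²φ₂ / cos²φ₁.
cos²φ₂ / cos²φ₁ = 5.6  ⇒  cos φ₁ = cos 30° / √5.6 = 0.8660/2.366 = 0.3660.
φ₁ = arccos(0.3660) ≈ 68.5°.

68.5°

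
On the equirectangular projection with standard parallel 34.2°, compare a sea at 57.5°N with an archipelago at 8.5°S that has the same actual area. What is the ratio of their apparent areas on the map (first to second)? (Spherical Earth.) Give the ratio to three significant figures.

In the equirectangular projection with standard parallel φ₀ = 34.2° (x = Rλ cos φ₀, y = Rφ), meridians are true-scale (h = 1) and the parallel scale is k = cos φ₀ / cos φ.
Areal scale at 57.5°: h·k = 1.000 × 1.539 = 1.539.
Areal scale at 8.5°: h·k = 1.000 × 0.8363 = 0.8363.
Ratio = 1.539/0.8363 ≈ 1.84.

1.84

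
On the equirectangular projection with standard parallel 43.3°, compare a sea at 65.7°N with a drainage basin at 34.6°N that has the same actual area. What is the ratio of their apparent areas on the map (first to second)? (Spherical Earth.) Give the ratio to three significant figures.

2.00

In the equirectangular projection with standard parallel φ₀ = 43.3° (x = Rλ cos φ₀, y = Rφ), meridians are true-scale (h = 1) and the parallel scale is k = cos φ₀ / cos φ.
Areal scale at 65.7°: h·k = 1.000 × 1.769 = 1.769.
Areal scale at 34.6°: h·k = 1.000 × 0.8841 = 0.8841.
Ratio = 1.769/0.8841 ≈ 2.00.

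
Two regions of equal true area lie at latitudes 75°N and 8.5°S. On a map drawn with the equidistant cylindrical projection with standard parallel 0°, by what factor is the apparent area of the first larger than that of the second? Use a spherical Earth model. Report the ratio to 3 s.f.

In the plate carrée (x = Rλ, y = Rφ), meridians are true-scale (h = 1) and parallels are stretched by k = sec φ.
Areal scale at 75°: h·k = 1.000 × 3.864 = 3.864.
Areal scale at 8.5°: h·k = 1.000 × 1.011 = 1.011.
Ratio = 3.864/1.011 ≈ 3.82.

3.82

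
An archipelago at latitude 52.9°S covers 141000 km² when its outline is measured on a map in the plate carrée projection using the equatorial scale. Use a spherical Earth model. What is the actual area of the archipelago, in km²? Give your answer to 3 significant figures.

85100 km²

For the equirectangular projection with φ₀ = 0 (plate carrée), h = 1 along meridians and k = sec φ along parallels.
Areal scale = h·k = 1 × sec φ; at 52.9°, h = 1.000, k = 1.658, so h·k = 1.658.
True area = apparent / (areal scale) = 141000 / 1.658 ≈ 85100 km².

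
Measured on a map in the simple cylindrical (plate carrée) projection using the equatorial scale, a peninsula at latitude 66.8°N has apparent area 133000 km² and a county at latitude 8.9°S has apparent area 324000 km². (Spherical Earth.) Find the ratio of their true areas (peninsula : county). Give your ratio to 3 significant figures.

On the plate carrée, areal scale = h·k = 1 × sec φ, so true area = apparent × cos φ.
True area of peninsula: 133000 × cos(66.8°) = 133000 × 0.3939 = 52390 km².
True area of county: 324000 × cos(8.9°) = 324000 × 0.9880 = 320100 km².
Ratio = 52390 / 320100 ≈ 0.164.

0.164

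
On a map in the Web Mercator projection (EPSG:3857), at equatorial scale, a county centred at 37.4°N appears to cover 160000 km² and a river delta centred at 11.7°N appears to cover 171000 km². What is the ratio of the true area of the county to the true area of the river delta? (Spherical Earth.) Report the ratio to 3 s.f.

0.616

Since Mercator area scale is 1/cos²φ, the true area equals the apparent area multiplied by cos²φ.
True area of county: 160000 × cos²(37.4°) = 160000 × 0.6311 = 101000 km².
True area of river delta: 171000 × cos²(11.7°) = 171000 × 0.9589 = 164000 km².
Ratio = 101000 / 164000 ≈ 0.616.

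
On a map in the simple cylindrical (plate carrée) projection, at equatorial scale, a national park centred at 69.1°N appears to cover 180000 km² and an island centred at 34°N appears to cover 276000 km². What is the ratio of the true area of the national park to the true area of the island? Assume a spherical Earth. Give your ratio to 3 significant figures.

0.281

On the plate carrée, areal scale = h·k = 1 × sec φ, so true area = apparent × cos φ.
True area of national park: 180000 × cos(69.1°) = 180000 × 0.3567 = 64210 km².
True area of island: 276000 × cos(34°) = 276000 × 0.8290 = 228800 km².
Ratio = 64210 / 228800 ≈ 0.281.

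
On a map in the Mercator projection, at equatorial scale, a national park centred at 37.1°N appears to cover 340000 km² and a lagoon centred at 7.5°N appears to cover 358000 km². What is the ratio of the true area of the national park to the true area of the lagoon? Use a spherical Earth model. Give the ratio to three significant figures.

0.615

On Mercator the areal scale is sec²φ, so true area = apparent × cos²φ.
True area of national park: 340000 × cos²(37.1°) = 340000 × 0.6361 = 216300 km².
True area of lagoon: 358000 × cos²(7.5°) = 358000 × 0.9830 = 351900 km².
Ratio = 216300 / 351900 ≈ 0.615.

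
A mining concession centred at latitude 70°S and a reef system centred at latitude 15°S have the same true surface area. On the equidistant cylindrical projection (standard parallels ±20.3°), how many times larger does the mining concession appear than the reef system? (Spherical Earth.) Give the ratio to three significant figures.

2.82

With standard parallel φ₀ = 20.3°, the equirectangular projection gives x = Rλ cos φ₀, y = Rφ, so h = 1 and k = cos 20.3° / cos φ.
Areal scale at 70°: h·k = 1.000 × 2.742 = 2.742.
Areal scale at 15°: h·k = 1.000 × 0.9710 = 0.9710.
Ratio = 2.742/0.9710 ≈ 2.82.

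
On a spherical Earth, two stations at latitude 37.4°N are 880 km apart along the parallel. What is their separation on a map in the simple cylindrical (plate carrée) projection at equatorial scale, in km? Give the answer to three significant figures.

1110 km

For the equirectangular projection with φ₀ = 0 (plate carrée), h = 1 along meridians and k = sec φ along parallels.
Along the parallel, k = sec 37.4° = 1/0.7944 = 1.259.
Map distance = 880 × 1.259 ≈ 1110 km.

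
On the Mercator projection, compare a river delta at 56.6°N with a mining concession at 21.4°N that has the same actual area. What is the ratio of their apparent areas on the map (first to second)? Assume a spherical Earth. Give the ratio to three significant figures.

On Mercator, area is exaggerated by sec²φ = 1/cos²φ.
At 56.6°: sec²(56.6°) = 1/0.5505² = 3.300.
At 21.4°: sec²(21.4°) = 1/0.9311² = 1.154.
Ratio = 3.300/1.154 = cos²(21.4°)/cos²(56.6°) ≈ 2.86.

2.86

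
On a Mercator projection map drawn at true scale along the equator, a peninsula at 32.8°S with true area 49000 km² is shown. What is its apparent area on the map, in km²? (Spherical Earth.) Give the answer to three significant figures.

Mercator is conformal, so the point scale is isotropic: h = k = sec φ = 1/cos φ.
Areal scale = k² = sec²φ = 1/cos²(32.8°) = 1/0.8406² = 1.415.
Apparent area = 49000 × 1.415 ≈ 69400 km².

69400 km²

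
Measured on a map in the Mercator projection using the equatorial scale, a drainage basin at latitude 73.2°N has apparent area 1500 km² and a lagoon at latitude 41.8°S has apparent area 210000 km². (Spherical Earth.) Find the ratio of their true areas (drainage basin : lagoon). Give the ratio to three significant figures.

0.00107

Mercator's areal exaggeration is sec²φ; hence true area = (apparent area) · cos²φ.
True area of drainage basin: 1500 × cos²(73.2°) = 1500 × 0.08354 = 125.3 km².
True area of lagoon: 210000 × cos²(41.8°) = 210000 × 0.5557 = 116700 km².
Ratio = 125.3 / 116700 ≈ 0.00107.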